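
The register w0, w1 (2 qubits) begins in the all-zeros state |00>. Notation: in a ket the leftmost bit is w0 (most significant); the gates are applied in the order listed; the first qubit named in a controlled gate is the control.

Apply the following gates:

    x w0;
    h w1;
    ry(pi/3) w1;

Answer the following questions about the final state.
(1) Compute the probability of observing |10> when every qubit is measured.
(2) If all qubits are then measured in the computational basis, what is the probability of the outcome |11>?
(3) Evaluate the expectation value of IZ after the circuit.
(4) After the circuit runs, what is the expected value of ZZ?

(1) The probability of measuring |10> is 1/2 - sqrt(3)/4.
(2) The probability of measuring |11> is sqrt(3)/4 + 1/2.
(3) The expectation value of IZ is -sqrt(3)/2.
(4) In the final state, ZZ has expectation sqrt(3)/2.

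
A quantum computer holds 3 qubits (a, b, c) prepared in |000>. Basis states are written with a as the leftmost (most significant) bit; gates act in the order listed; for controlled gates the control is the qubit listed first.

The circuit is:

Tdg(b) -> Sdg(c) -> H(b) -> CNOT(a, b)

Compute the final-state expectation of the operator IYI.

The expectation value of IYI is 0.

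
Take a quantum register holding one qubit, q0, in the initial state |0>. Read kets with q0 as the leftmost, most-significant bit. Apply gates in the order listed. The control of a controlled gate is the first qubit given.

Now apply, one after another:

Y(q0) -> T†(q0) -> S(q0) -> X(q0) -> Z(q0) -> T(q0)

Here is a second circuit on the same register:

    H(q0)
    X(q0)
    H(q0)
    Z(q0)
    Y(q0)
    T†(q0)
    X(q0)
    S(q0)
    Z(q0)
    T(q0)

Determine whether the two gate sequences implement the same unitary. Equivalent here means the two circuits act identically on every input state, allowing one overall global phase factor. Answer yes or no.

No, they are not equivalent — no single phase factor reconciles the two unitaries.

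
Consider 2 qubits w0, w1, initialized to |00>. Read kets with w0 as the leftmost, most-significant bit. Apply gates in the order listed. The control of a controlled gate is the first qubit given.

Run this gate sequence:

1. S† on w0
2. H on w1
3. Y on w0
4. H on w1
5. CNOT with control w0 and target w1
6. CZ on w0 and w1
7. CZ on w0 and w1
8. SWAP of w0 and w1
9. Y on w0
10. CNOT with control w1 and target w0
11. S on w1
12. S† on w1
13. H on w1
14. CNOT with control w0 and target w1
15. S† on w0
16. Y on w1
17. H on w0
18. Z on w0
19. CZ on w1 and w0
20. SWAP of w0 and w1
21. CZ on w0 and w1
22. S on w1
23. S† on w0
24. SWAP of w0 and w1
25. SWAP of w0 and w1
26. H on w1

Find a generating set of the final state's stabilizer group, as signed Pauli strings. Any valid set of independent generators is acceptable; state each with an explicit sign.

One valid set of independent stabilizer generators is -YI, -IY (any independent generating set of the same group is equally correct).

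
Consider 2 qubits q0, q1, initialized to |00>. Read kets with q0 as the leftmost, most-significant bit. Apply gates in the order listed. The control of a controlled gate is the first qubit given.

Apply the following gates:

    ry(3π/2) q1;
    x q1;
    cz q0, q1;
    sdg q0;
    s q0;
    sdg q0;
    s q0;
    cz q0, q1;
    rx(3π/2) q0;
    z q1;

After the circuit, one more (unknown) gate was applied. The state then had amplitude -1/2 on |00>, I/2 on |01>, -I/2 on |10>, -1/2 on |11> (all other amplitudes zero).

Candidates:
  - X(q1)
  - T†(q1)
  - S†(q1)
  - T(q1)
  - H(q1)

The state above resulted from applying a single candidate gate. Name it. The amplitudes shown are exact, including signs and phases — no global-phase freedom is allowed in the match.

It was S†(q1) that produced the state shown. Key observation: gates 3-8 undo each other exactly, leaving only the rest of the circuit to track.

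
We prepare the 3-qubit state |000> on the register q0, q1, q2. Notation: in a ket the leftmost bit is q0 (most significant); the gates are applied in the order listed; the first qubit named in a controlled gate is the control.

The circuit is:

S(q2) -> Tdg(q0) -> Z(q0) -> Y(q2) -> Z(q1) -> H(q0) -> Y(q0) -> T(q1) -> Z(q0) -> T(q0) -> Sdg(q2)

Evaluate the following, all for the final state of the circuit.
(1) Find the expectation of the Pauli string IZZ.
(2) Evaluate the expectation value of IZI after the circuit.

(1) In the final state, IZZ has expectation -1.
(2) The expectation value of IZI is 1.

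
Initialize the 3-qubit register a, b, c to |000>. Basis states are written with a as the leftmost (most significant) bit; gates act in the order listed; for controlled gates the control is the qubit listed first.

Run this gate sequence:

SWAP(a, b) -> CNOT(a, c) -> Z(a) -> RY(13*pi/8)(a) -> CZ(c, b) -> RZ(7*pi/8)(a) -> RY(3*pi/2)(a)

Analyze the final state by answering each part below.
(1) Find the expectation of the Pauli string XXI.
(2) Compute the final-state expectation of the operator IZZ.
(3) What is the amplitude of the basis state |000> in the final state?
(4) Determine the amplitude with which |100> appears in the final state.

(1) The expectation value of XXI is 0.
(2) In the final state, IZZ has expectation 1.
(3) |000> carries amplitude sqrt(2)*exp(-7*I*pi/16)*cos(3*pi/16)/2 - sqrt(2)*exp(7*I*pi/16)*sin(3*pi/16)/2 in the final state.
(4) The final state's coefficient on |100> equals -sqrt(2)*exp(7*I*pi/16)*sin(3*pi/16)/2 - sqrt(2)*exp(-7*I*pi/16)*cos(3*pi/16)/2.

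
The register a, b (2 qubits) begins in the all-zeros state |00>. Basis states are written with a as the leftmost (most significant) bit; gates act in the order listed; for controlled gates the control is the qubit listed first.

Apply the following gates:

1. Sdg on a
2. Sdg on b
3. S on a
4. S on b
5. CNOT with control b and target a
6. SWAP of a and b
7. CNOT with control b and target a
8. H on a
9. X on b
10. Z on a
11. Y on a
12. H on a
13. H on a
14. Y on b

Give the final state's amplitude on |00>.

The final state's coefficient on |00> equals sqrt(2)/2. Key observation: gates 12-13 undo each other exactly, leaving only the rest of the circuit to track.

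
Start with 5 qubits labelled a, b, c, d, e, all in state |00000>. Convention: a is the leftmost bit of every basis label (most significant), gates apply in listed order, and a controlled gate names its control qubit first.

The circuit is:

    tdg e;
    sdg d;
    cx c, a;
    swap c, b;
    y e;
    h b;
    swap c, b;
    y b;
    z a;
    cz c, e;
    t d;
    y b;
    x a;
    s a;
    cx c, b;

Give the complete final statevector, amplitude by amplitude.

The final amplitudes are -sqrt(2)/2 on |10001>, sqrt(2)/2 on |11101>, and 0 on every other basis state.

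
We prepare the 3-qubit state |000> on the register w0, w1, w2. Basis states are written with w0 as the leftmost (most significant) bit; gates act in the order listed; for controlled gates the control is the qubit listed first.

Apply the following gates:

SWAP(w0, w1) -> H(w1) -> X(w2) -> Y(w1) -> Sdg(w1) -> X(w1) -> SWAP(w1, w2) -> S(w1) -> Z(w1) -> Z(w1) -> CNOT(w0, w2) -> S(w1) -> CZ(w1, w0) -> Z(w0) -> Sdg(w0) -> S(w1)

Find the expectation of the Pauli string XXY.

The expectation value of XXY is 0.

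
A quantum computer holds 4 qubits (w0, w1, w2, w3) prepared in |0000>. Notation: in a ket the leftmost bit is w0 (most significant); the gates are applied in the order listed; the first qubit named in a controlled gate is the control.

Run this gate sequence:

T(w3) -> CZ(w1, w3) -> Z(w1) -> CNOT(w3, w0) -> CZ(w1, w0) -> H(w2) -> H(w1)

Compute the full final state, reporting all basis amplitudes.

After the circuit, the state carries amplitude 1/2 on |0000>, 1/2 on |0010>, 1/2 on |0100>, 1/2 on |0110>, and 0 on every other basis state.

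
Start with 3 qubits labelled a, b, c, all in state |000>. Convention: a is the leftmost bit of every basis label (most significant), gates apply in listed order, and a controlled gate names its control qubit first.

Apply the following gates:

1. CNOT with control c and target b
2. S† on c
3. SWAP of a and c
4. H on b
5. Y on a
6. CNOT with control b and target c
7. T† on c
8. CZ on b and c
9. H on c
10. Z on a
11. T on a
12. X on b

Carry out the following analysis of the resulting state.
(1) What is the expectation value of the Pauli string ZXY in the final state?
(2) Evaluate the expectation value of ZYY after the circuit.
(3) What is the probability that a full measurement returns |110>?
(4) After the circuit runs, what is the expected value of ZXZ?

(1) The observable ZXY averages to sqrt(2)/2.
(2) In the final state, ZYY has expectation -sqrt(2)/2.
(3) Outcome |110> occurs with probability 1/4.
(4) In the final state, ZXZ has expectation sqrt(2)/2.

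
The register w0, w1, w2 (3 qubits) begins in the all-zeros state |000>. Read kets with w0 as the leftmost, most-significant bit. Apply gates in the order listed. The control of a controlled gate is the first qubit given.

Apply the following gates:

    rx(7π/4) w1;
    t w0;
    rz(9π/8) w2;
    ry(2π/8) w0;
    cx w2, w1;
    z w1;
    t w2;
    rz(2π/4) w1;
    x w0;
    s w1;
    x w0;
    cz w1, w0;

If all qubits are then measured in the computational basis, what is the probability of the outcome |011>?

Outcome |011> occurs with probability 0.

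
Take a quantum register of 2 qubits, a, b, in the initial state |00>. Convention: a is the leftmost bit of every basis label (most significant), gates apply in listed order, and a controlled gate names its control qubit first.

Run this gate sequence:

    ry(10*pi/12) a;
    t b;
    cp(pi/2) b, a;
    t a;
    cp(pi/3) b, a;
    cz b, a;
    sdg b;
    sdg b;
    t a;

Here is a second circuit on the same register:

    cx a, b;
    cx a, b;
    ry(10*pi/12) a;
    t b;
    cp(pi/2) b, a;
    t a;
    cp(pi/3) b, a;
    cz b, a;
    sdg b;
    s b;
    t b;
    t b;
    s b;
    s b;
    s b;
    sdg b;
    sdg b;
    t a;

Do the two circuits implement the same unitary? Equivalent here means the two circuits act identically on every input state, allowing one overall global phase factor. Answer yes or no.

Yes — the two circuits implement the same unitary up to a global phase.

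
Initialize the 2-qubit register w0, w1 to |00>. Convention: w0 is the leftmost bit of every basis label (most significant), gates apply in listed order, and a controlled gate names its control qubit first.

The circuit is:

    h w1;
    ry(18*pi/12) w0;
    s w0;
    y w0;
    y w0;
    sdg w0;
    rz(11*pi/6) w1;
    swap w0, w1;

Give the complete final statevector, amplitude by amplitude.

The resulting statevector has amplitude exp(I*pi/12)/2 on |00>, -exp(I*pi/12)/2 on |01>, -exp(11*I*pi/12)/2 on |10>, exp(11*I*pi/12)/2 on |11>. Key observation: the block from step 3 through step 6 cancels to the identity and can be dropped.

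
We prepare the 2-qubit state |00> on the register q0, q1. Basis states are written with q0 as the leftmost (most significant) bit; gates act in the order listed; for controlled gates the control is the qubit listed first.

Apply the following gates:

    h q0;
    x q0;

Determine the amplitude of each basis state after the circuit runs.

After the circuit, the state carries amplitude sqrt(2)/2 on |00>, 0 on |01>, sqrt(2)/2 on |10>, 0 on |11>.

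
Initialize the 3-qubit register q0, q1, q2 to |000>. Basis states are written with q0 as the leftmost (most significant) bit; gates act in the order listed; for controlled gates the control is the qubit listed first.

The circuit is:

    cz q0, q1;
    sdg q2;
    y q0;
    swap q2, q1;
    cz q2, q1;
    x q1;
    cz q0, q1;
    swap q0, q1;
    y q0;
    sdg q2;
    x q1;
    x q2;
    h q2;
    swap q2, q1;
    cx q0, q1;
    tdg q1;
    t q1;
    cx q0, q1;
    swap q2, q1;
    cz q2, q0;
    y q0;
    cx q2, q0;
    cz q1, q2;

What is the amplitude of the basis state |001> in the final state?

The amplitude on |001> is sqrt(2)*I/2. Key observation: the block from step 14 through step 19 cancels to the identity and can be dropped.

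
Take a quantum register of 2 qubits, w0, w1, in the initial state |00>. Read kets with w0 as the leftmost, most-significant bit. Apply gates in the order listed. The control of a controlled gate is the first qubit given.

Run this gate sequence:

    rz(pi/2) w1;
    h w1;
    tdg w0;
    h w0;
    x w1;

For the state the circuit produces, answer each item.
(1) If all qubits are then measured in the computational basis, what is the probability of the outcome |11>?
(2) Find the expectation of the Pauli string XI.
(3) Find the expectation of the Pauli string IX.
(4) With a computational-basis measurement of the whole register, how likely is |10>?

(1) The probability of measuring |11> is 1/4.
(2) The expectation value of XI is 1.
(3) The expectation value of IX is 1.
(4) A full measurement returns |10> with probability 1/4.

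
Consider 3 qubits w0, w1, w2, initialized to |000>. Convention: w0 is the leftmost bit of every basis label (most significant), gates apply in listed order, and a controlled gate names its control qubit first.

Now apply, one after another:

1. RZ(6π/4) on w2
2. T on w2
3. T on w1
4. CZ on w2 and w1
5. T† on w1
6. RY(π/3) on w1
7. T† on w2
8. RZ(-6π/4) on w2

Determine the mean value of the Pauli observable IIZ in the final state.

The observable IIZ averages to 1.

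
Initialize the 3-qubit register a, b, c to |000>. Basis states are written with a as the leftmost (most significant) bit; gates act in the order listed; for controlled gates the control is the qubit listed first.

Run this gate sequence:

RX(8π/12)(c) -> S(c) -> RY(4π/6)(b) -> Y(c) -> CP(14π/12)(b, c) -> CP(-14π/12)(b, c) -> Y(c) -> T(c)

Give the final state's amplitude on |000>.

The amplitude on |000> is 1/4. Key observation: steps 4-7 multiply out to the identity, so the circuit reduces to the remaining gates.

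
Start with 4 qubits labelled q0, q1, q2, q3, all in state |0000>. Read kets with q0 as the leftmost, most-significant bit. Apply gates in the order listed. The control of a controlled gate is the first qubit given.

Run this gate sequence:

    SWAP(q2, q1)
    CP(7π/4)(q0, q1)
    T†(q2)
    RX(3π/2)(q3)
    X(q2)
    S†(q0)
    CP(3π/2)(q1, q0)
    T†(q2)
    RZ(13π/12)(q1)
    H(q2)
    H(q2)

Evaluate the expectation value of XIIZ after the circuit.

In the final state, XIIZ has expectation 0.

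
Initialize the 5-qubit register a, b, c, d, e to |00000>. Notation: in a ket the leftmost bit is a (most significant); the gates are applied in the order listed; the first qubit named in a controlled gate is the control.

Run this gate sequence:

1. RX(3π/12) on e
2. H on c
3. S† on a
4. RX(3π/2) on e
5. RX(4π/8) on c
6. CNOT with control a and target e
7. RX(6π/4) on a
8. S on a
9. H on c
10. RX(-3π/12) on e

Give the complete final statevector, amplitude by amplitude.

After the circuit, the state carries amplitude sqrt(2)*(1 - I)/4 on |00000>, sqrt(2)*(1 + I)/4 on |00001>, sqrt(2)*(-1 + I)/4 on |10000>, sqrt(2)*(-1 - I)/4 on |10001>, and 0 on every other basis state.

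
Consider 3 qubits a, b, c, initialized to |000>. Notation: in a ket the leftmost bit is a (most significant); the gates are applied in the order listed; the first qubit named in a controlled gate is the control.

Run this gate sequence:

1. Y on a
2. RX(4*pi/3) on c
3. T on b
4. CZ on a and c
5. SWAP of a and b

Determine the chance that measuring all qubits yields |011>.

The probability of measuring |011> is 3/4.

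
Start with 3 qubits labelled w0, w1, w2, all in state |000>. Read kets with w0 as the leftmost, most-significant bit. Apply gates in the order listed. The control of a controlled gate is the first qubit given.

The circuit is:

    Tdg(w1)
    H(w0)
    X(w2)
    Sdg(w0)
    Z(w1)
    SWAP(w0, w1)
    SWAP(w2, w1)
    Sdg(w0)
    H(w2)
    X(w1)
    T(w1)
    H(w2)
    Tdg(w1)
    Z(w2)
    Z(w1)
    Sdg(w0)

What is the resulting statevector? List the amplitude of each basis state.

The final amplitudes are sqrt(2)/2 on |000>, sqrt(2)*I/2 on |001>, and 0 on every other basis state.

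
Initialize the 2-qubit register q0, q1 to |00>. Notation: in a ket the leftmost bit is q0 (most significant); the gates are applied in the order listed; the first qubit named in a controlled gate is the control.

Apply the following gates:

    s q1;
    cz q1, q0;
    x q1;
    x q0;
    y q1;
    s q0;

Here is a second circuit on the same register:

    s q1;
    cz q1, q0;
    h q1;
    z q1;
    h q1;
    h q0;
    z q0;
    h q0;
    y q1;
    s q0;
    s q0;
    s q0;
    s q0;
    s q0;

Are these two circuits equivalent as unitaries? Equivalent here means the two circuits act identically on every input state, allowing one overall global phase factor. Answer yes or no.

Yes: on every input state the two circuits agree up to one overall phase factor.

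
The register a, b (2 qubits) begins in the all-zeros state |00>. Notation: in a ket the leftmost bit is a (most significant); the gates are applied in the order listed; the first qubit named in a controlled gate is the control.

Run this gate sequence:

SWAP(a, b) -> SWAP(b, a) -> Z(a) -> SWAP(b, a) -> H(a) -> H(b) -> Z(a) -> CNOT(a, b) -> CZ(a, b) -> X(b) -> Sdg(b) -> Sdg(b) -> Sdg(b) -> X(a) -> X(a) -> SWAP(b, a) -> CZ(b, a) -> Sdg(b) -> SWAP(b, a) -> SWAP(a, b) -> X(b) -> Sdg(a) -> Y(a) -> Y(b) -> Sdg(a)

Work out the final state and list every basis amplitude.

After the circuit, the state carries amplitude -1/2 on |00>, -I/2 on |01>, -I/2 on |10>, 1/2 on |11>.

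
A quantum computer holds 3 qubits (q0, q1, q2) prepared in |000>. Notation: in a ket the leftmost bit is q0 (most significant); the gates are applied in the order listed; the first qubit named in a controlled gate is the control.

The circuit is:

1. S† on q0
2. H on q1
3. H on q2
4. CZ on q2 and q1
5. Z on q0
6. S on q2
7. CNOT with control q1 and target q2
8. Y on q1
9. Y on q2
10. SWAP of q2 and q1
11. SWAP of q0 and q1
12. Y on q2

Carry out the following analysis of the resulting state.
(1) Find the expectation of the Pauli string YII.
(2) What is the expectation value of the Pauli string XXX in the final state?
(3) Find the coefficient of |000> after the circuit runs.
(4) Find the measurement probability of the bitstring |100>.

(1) The observable YII averages to 1.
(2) In the final state, XXX has expectation 0.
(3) The final state's coefficient on |000> equals 1/2.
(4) Outcome |100> occurs with probability 1/4.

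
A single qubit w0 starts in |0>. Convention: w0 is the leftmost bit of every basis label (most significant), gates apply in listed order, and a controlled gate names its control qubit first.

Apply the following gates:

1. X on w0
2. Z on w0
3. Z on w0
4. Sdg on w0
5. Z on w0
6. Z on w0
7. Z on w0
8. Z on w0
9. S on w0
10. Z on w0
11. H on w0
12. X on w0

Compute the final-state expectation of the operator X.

The observable X averages to -1. Key observation: gates 3-10 undo each other exactly, leaving only the rest of the circuit to track.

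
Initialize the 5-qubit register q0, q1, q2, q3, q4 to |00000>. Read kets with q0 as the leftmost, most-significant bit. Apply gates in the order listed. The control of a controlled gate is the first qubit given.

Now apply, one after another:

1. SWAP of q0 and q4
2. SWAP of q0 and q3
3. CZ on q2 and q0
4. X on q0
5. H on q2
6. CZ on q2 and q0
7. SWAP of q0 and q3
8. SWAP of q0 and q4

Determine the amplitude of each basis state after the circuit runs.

The final amplitudes are sqrt(2)/2 on |00010>, -sqrt(2)/2 on |00110>, and 0 on every other basis state.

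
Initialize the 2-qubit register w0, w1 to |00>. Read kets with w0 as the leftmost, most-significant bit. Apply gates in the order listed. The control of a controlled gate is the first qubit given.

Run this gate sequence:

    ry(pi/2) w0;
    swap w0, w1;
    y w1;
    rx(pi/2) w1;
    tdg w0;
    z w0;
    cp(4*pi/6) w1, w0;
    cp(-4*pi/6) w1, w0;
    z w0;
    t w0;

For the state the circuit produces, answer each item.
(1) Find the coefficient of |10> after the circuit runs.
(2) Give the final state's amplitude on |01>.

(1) The final state's coefficient on |10> equals 0. Key observation: gates 5-10 undo each other exactly, leaving only the rest of the circuit to track.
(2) |01> carries amplitude -1/2 + I/2 in the final state.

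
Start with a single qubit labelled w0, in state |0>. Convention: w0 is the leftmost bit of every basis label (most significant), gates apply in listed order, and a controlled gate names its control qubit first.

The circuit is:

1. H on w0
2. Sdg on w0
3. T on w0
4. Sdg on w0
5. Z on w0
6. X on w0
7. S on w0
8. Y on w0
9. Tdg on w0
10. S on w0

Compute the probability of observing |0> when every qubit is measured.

A full measurement returns |0> with probability 1/2.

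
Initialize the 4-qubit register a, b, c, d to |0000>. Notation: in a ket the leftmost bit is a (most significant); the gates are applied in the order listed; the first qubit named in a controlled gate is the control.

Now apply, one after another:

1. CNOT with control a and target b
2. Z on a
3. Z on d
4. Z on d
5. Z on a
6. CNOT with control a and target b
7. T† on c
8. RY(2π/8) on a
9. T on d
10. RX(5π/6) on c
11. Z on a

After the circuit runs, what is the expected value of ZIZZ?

The observable ZIZZ averages to -sqrt(6)/4.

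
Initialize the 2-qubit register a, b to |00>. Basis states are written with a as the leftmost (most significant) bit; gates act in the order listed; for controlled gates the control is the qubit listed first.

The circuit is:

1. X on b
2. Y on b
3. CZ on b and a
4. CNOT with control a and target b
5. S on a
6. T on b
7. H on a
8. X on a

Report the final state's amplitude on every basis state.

The resulting statevector has amplitude -sqrt(2)*I/2 on |00>, 0 on |01>, -sqrt(2)*I/2 on |10>, 0 on |11>.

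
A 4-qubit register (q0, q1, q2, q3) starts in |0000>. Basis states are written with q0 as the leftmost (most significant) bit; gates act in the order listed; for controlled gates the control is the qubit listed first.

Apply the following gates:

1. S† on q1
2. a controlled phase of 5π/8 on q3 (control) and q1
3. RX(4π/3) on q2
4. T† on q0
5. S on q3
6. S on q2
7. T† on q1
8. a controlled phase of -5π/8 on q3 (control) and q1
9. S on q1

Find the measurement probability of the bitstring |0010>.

The probability of measuring |0010> is 3/4.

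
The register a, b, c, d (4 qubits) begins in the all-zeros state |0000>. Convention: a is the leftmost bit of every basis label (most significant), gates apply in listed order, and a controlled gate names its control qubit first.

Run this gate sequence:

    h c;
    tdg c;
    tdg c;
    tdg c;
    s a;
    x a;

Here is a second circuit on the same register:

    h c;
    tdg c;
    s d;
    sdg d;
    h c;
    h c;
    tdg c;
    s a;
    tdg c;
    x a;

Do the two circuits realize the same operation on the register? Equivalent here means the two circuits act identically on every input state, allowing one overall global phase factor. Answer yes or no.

Yes, they are equivalent — the unitaries differ by at most a global phase.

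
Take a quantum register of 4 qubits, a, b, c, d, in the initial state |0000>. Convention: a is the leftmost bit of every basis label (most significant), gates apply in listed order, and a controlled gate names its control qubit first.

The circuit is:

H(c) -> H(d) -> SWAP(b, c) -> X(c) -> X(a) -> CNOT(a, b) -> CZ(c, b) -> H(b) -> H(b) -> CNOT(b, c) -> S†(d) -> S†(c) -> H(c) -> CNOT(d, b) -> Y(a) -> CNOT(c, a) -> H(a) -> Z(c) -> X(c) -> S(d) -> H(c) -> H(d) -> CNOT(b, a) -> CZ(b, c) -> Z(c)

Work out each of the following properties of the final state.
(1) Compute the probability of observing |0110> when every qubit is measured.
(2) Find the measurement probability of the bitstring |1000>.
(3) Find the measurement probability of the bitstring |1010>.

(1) A full measurement returns |0110> with probability 1/16. Key observation: steps 8-9 multiply out to the identity, so the circuit reduces to the remaining gates.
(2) Outcome |1000> occurs with probability 1/16.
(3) The probability of measuring |1010> is 1/16.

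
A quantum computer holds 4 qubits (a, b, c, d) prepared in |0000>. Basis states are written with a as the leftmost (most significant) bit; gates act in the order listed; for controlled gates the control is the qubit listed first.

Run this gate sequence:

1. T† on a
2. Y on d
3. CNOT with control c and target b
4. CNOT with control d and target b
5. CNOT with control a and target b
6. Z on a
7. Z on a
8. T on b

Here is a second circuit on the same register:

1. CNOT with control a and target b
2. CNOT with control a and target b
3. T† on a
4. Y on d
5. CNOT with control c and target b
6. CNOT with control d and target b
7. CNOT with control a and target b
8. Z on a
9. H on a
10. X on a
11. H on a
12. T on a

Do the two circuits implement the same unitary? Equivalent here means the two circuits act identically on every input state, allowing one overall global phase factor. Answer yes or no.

No: there is an input state on which the two circuits produce genuinely different outputs (not merely differing by a phase).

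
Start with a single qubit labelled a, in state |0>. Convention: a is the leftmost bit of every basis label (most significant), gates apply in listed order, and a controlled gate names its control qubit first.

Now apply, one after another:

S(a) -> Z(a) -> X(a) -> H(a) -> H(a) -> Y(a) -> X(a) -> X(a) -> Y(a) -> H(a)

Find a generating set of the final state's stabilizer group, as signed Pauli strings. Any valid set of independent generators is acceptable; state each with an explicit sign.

One valid set of independent stabilizer generators is -X (any independent generating set of the same group is equally correct). Key observation: the block from step 5 through step 10 cancels to the identity and can be dropped.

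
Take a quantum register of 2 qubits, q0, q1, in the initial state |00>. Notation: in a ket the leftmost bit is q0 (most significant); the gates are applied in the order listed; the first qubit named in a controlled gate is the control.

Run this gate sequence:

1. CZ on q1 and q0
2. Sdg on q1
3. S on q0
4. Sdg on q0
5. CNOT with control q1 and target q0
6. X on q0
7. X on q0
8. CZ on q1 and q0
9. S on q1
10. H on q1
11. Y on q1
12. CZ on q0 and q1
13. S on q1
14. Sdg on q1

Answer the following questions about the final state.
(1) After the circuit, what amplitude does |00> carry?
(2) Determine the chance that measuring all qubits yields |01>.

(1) The final state's coefficient on |00> equals -sqrt(2)*I/2.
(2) The probability of measuring |01> is 1/2.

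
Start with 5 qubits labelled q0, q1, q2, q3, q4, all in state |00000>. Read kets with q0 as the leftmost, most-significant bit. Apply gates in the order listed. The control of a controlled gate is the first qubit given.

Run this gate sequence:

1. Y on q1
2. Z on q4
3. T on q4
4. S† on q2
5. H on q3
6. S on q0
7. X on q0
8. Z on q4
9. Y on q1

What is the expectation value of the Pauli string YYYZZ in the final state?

The expectation value of YYYZZ is 0.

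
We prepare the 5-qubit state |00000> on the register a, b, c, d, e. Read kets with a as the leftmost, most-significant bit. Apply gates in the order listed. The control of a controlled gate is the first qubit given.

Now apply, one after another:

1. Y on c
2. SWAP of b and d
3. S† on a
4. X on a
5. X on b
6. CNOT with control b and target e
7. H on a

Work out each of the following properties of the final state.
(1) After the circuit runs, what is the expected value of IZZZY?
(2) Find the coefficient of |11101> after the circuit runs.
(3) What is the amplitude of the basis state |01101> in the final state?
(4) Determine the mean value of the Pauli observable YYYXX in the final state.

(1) The observable IZZZY averages to 0.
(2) The amplitude on |11101> is -sqrt(2)*I/2.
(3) The final state's coefficient on |01101> equals sqrt(2)*I/2.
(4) In the final state, YYYXX has expectation 0.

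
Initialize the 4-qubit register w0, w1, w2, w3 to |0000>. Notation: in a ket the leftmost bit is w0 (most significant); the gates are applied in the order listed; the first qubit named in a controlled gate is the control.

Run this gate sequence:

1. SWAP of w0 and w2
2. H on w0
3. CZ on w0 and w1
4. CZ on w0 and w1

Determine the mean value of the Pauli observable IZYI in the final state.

The expectation value of IZYI is 0. Key observation: the block from step 3 through step 4 cancels to the identity and can be dropped.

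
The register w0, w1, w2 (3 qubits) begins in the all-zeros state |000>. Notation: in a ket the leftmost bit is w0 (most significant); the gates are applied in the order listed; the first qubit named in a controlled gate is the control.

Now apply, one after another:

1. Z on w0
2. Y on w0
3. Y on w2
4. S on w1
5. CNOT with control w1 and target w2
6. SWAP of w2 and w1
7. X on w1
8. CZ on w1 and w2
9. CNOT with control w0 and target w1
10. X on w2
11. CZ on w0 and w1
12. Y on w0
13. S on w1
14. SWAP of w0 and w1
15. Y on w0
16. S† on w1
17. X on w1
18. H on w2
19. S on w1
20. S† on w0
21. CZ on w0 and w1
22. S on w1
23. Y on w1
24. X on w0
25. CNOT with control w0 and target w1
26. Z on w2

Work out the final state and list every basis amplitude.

The resulting statevector has amplitude sqrt(2)/2 on |110>, sqrt(2)/2 on |111>, and 0 on every other basis state.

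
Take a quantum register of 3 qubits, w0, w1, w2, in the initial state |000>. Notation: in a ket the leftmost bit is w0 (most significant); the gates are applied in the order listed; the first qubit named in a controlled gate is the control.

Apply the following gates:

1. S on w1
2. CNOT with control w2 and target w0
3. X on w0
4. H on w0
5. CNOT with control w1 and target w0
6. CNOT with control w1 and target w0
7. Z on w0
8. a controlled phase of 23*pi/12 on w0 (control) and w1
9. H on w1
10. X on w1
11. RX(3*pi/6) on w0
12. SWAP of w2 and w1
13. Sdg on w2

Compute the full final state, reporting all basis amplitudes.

The resulting statevector has amplitude sqrt(2)*(1 - I)/4 on |000>, sqrt(2)*(-1 - I)/4 on |001>, 0 on |010>, 0 on |011>, sqrt(2)*(1 - I)/4 on |100>, sqrt(2)*(-1 - I)/4 on |101>, 0 on |110>, 0 on |111>.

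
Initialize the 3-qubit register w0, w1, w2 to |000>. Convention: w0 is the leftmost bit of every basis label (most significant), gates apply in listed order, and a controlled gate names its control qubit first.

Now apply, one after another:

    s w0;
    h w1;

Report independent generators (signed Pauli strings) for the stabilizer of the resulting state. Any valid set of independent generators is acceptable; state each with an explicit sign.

One valid set of independent stabilizer generators is +IXI, +ZII, +IIZ (any independent generating set of the same group is equally correct).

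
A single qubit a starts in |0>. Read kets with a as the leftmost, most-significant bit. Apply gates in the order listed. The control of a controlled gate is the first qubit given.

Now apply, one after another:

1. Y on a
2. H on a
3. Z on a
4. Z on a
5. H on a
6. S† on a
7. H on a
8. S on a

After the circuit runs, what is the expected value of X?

In the final state, X has expectation 0. Key observation: gates 2-5 undo each other exactly, leaving only the rest of the circuit to track.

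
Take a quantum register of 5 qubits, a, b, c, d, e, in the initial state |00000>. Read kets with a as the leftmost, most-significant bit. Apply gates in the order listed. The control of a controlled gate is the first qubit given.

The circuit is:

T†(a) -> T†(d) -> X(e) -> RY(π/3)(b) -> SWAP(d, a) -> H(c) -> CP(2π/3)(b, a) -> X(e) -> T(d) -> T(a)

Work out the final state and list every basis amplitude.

After the circuit, the state carries amplitude sqrt(6)/4 on |00000>, sqrt(6)/4 on |00100>, sqrt(2)/4 on |01000>, sqrt(2)/4 on |01100>, and 0 on every other basis state.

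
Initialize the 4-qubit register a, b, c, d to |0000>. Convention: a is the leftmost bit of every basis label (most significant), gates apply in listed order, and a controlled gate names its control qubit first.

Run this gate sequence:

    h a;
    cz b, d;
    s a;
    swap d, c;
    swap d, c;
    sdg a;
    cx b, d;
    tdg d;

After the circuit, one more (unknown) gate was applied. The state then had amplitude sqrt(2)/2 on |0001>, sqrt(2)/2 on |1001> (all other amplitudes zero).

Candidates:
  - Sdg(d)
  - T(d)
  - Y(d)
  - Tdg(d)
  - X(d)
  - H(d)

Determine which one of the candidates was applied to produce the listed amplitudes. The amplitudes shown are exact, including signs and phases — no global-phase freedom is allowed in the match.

It was X(d) that produced the state shown.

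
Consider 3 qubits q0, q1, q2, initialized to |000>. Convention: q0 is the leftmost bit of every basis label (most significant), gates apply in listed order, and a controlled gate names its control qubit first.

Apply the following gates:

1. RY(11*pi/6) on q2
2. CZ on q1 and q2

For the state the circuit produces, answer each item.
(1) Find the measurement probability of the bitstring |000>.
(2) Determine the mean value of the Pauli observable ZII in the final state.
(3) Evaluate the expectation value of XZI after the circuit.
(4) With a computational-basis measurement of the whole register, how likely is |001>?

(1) Outcome |000> occurs with probability sqrt(3)/4 + 1/2.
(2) The expectation value of ZII is 1.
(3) The expectation value of XZI is 0.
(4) The probability of measuring |001> is 1/2 - sqrt(3)/4.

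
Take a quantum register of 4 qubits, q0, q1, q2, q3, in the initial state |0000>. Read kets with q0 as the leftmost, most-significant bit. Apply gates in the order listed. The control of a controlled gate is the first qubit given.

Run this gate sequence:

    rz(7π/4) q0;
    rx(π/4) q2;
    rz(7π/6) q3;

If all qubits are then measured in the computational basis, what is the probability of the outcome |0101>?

A full measurement returns |0101> with probability 0.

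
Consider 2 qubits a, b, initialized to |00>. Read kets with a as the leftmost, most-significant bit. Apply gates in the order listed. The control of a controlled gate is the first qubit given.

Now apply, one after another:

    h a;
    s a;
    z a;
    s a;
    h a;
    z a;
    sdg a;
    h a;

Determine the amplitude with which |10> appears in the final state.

The final state's coefficient on |10> equals sqrt(2)/2.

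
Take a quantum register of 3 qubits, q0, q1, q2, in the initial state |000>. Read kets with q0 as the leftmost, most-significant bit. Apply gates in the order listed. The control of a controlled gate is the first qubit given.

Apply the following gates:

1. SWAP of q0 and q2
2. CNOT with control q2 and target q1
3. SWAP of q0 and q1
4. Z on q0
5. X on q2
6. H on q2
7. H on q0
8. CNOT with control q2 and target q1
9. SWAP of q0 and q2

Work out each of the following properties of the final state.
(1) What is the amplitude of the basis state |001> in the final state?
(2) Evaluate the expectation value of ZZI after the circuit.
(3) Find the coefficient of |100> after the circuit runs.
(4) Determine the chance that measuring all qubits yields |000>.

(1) The amplitude on |001> is 1/2.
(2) The observable ZZI averages to 1.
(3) |100> carries amplitude 0 in the final state.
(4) The probability of measuring |000> is 1/4.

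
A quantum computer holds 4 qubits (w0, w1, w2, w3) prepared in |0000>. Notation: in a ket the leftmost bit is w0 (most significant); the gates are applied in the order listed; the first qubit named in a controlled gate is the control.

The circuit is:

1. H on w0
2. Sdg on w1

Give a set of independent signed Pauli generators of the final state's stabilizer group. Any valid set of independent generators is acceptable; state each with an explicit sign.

The final state is stabilized by the group generated by +XIII, +IZII, +IIZI, +IIIZ; other independent generating sets are equally valid.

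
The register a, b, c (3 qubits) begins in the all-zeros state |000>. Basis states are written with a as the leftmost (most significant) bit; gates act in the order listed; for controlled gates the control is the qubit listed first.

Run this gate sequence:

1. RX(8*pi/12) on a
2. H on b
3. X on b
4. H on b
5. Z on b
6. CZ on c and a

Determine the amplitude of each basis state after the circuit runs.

The resulting statevector has amplitude 1/2 on |000>, -sqrt(3)*I/2 on |100>, and 0 on every other basis state. Key observation: steps 2-5 multiply out to the identity, so the circuit reduces to the remaining gates.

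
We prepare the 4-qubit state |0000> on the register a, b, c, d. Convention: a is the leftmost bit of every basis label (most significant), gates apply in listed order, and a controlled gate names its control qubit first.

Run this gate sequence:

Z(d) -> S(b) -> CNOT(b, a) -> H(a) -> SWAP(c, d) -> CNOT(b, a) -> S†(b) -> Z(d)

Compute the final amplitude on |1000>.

The final state's coefficient on |1000> equals sqrt(2)/2.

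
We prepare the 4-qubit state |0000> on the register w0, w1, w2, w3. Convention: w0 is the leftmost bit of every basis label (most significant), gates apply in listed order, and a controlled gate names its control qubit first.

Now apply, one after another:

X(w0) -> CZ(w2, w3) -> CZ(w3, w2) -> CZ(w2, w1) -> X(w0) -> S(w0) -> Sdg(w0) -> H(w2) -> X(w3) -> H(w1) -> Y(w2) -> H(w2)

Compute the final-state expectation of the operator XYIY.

In the final state, XYIY has expectation 0. Key observation: steps 6-7 multiply out to the identity, so the circuit reduces to the remaining gates.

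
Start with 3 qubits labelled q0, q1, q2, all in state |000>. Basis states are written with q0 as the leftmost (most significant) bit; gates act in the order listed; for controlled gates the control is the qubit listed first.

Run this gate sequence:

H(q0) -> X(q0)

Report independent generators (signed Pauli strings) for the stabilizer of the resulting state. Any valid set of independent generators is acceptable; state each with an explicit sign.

The stabilizer group can be generated by +XII, +IZI, +IIZ, among other valid generating sets.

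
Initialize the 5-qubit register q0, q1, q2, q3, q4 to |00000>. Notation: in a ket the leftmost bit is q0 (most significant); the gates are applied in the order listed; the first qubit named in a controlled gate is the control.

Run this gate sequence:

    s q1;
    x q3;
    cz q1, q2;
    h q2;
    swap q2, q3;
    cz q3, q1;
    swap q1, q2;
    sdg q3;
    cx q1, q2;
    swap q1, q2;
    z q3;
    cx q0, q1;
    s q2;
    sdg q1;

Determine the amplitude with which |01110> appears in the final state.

The amplitude on |01110> is sqrt(2)*I/2.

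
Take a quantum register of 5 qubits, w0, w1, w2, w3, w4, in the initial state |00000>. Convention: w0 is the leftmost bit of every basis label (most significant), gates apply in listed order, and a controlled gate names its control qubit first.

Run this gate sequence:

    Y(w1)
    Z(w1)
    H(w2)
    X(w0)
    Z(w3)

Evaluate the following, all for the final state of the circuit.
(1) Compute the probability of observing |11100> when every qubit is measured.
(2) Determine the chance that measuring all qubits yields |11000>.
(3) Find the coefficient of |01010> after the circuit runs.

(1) A full measurement returns |11100> with probability 1/2.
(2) Outcome |11000> occurs with probability 1/2.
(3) |01010> carries amplitude 0 in the final state.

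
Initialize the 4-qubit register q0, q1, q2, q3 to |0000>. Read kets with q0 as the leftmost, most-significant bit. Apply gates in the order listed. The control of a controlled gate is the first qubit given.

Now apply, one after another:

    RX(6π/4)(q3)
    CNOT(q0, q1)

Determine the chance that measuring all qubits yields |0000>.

The probability of measuring |0000> is 1/2.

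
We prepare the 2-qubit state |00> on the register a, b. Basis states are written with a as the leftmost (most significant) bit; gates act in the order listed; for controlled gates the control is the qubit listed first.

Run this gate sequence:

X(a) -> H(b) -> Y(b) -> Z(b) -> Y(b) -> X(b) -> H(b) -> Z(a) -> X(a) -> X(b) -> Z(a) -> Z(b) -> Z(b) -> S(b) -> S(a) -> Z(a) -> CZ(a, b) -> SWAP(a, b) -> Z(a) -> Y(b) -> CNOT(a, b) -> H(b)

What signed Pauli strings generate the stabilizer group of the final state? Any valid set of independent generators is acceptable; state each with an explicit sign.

The stabilizer group can be generated by -IX, +ZI, among other valid generating sets.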